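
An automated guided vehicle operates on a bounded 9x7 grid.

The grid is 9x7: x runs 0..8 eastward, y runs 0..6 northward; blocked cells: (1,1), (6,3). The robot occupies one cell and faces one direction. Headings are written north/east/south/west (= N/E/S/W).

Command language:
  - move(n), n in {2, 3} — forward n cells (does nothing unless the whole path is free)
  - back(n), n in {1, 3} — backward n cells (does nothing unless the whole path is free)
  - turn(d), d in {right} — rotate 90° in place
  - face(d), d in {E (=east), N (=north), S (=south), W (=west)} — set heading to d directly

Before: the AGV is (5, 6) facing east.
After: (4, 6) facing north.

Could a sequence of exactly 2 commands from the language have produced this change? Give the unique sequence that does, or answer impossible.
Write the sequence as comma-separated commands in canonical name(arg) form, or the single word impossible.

back(1), face(N)

key: order matters: swapping back(1) and face(N) lands elsewhere
t0: (5, 6) facing east
step 1 (back(1)): (4, 6) facing east
step 2 (face(N)): (4, 6) facing north
all 81 alternatives checked — unique.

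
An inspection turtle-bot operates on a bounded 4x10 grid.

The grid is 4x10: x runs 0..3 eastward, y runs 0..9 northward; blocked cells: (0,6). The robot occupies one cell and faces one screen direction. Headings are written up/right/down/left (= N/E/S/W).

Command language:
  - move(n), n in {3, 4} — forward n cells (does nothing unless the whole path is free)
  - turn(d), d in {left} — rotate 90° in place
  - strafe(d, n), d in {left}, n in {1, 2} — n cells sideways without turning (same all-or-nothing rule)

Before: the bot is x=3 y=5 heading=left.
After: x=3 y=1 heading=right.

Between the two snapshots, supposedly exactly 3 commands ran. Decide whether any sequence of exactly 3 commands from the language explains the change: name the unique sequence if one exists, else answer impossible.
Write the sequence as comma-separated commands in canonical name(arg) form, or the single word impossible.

turn(left), move(4), turn(left)

key: position moved to (3,1) AND the heading swung to E — translation plus rotation needed
t0: x=3 y=5 heading=left
step 1 (turn(left)): x=3 y=5 heading=down
step 2 (move(4)): x=3 y=1 heading=down
step 3 (turn(left)): x=3 y=1 heading=right
no rival 3-sequence matches.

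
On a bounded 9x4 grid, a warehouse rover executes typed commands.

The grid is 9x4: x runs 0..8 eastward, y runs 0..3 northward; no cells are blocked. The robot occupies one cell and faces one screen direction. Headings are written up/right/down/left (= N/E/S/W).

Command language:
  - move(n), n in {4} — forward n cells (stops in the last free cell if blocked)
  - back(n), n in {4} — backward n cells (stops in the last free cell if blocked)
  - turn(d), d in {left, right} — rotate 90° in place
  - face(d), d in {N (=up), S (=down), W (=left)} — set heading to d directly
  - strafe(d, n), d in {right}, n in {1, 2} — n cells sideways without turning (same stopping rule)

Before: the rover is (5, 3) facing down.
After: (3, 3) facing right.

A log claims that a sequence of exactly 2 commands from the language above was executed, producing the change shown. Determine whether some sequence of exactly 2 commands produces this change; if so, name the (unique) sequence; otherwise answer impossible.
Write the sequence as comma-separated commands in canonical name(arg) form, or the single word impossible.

key: order matters: swapping strafe(right, 2) and turn(left) lands elsewhere
begin: (5, 3) facing down
1. strafe(right, 2) → (3, 3) facing down
2. turn(left) → (3, 3) facing right
uniquely the one of 81 2-step routes that fits.

strafe(right, 2), turn(left)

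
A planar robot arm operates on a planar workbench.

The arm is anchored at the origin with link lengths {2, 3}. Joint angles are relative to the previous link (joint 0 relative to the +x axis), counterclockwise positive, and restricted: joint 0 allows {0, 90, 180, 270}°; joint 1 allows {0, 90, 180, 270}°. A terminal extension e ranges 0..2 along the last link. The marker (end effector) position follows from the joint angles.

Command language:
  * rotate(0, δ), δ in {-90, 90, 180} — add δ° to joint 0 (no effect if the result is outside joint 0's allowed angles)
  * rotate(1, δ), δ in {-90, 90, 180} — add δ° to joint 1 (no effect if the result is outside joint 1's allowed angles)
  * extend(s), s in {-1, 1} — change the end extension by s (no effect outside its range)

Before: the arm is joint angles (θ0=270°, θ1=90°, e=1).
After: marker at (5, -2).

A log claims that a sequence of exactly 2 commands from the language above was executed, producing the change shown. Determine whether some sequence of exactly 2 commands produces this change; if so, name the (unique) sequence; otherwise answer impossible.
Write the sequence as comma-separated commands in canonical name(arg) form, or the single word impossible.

from: joint angles (θ0=270°, θ1=90°, e=1)
t=1 extend(1) ⇒ joint angles (θ0=270°, θ1=90°, e=2)
t=2 extend(1) ⇒ joint angles (θ0=270°, θ1=90°, e=2)
all 64 alternatives checked — unique.

extend(1), extend(1)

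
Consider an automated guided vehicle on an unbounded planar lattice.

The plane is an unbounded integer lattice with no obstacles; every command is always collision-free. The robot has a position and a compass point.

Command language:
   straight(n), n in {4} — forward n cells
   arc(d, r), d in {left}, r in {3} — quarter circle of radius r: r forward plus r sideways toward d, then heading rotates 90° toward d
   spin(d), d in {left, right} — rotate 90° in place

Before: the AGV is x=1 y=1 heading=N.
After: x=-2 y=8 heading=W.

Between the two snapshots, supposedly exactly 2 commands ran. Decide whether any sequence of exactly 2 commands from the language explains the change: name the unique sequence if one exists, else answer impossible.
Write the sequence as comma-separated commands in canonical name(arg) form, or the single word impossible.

straight(4), arc(left, 3)

key: order matters: swapping straight(4) and arc(left, 3) lands elsewhere
start: x=1 y=1 heading=N
1. straight(4) → x=1 y=5 heading=N
2. arc(left, 3) → x=-2 y=8 heading=W
no rival 2-sequence matches.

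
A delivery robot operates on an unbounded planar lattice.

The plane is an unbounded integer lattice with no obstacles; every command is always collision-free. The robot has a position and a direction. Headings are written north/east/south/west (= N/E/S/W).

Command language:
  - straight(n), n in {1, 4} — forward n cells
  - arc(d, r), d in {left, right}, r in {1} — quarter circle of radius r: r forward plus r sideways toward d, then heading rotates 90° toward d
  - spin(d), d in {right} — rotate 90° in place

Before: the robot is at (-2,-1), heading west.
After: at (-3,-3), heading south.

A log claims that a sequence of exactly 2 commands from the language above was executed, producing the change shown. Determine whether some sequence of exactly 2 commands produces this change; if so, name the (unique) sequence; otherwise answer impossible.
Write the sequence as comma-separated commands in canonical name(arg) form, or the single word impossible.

arc(left, 1), straight(1)

key: running straight(1) before arc(left, 1) would end elsewhere — order is forced
from: at (-2,-1), heading west
step 1 (arc(left, 1)): at (-3,-2), heading south
step 2 (straight(1)): at (-3,-3), heading south
no rival 2-sequence matches.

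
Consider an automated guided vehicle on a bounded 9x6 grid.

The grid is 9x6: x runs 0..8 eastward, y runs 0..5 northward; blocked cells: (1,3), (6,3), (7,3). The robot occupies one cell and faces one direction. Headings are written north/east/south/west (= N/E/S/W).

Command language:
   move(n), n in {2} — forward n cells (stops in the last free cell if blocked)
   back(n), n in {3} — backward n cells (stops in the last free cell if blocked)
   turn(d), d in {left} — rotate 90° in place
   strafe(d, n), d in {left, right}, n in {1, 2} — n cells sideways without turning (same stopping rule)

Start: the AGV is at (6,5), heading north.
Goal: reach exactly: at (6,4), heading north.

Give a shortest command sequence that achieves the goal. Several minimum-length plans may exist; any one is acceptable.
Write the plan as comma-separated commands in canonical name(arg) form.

back(3)

t0: at (6,5), heading north
[1] after back(3): at (6,4), heading north
shorter routes all fall short; 1 is best.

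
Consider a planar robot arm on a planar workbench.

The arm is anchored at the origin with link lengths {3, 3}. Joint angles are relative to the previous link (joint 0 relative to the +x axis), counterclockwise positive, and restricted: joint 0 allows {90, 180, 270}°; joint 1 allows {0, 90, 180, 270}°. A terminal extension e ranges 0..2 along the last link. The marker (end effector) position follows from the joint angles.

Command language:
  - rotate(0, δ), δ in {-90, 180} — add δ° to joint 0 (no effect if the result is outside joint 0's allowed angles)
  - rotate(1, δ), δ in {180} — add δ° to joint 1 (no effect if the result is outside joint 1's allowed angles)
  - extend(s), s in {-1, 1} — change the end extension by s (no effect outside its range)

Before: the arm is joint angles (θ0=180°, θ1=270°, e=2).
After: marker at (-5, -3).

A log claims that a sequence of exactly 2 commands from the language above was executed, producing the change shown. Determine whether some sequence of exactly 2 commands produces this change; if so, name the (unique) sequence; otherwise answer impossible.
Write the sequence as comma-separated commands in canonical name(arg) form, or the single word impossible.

key: order matters: swapping rotate(0, -90) and rotate(0, 180) lands elsewhere
initial: joint angles (θ0=180°, θ1=270°, e=2)
1. rotate(0, -90) → joint angles (θ0=90°, θ1=270°, e=2)
2. rotate(0, 180) → joint angles (θ0=270°, θ1=270°, e=2)
uniquely the one of 25 2-step routes that fits.

rotate(0, -90), rotate(0, 180)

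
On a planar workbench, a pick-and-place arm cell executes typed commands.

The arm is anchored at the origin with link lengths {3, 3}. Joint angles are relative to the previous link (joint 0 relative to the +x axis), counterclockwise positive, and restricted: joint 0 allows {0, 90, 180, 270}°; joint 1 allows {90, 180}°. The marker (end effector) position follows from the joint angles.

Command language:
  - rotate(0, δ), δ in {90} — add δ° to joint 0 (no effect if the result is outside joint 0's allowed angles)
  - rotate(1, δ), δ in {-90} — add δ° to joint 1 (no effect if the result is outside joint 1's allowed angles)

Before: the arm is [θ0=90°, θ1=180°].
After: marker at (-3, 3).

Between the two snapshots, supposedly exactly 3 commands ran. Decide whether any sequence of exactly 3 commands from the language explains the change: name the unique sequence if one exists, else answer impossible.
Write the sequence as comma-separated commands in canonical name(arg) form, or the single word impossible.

rotate(1, -90), rotate(1, -90), rotate(1, -90)

t0: [θ0=90°, θ1=180°]
[1] after rotate(1, -90): [θ0=90°, θ1=90°]
[2] after rotate(1, -90): [θ0=90°, θ1=90°]
[3] after rotate(1, -90): [θ0=90°, θ1=90°]
all 8 alternatives checked — unique.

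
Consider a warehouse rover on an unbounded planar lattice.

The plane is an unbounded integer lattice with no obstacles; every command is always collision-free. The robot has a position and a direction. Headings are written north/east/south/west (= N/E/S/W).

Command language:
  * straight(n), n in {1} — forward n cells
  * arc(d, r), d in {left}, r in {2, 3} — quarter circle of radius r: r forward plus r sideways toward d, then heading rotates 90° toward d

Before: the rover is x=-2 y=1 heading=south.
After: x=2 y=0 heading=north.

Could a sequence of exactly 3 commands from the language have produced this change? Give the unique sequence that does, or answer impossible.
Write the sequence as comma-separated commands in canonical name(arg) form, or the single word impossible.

straight(1), arc(left, 2), arc(left, 2)

key: position moved to (2,0) AND the heading swung to N — translation plus rotation needed
from: x=-2 y=1 heading=south
1. straight(1) → x=-2 y=0 heading=south
2. arc(left, 2) → x=0 y=-2 heading=east
3. arc(left, 2) → x=2 y=0 heading=north
no rival 3-sequence matches.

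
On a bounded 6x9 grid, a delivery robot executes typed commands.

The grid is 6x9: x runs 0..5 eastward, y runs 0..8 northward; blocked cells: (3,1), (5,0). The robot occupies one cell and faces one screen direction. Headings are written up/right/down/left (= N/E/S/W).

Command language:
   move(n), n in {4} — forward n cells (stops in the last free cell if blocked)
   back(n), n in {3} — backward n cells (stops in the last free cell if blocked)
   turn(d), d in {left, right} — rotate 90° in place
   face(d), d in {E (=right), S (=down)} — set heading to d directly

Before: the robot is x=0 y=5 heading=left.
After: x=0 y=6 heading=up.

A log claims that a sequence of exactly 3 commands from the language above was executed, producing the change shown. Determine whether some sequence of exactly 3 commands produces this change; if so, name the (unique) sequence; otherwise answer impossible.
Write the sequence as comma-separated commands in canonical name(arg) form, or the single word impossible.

turn(right), back(3), move(4)

key: order matters: swapping turn(right) and move(4) lands elsewhere
t0: x=0 y=5 heading=left
t=1 turn(right) ⇒ x=0 y=5 heading=up
t=2 back(3) ⇒ x=0 y=2 heading=up
t=3 move(4) ⇒ x=0 y=6 heading=up
all 216 alternatives checked — unique.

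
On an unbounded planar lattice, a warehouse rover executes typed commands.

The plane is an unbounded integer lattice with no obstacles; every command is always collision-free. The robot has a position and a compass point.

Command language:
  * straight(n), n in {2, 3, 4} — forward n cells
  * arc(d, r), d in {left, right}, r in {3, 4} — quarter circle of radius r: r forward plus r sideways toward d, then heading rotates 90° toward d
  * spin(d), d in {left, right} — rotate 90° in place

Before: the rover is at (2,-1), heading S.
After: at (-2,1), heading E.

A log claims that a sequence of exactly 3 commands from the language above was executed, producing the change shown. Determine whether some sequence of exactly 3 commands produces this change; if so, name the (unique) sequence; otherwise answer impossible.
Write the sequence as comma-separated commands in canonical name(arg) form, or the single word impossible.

key: running arc(right, 3) before arc(right, 4) would end elsewhere — order is forced
begin: at (2,-1), heading S
step 1 (arc(right, 4)): at (-2,-5), heading W
step 2 (arc(right, 3)): at (-5,-2), heading N
step 3 (arc(right, 3)): at (-2,1), heading E
all 729 alternatives checked — unique.

arc(right, 4), arc(right, 3), arc(right, 3)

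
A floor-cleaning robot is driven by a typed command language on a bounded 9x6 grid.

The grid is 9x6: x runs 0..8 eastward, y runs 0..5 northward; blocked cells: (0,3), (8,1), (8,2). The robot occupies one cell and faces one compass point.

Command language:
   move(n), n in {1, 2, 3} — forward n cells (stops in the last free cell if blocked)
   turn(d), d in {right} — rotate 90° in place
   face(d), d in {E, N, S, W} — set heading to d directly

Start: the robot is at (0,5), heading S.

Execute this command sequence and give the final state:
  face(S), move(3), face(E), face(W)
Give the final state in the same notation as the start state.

initial: at (0,5), heading S
[1] after face(S): at (0,5), heading S
[2] after move(3): at (0,4), heading S
[3] after face(E): at (0,4), heading E
[4] after face(W): at (0,4), heading W

at (0,4), heading W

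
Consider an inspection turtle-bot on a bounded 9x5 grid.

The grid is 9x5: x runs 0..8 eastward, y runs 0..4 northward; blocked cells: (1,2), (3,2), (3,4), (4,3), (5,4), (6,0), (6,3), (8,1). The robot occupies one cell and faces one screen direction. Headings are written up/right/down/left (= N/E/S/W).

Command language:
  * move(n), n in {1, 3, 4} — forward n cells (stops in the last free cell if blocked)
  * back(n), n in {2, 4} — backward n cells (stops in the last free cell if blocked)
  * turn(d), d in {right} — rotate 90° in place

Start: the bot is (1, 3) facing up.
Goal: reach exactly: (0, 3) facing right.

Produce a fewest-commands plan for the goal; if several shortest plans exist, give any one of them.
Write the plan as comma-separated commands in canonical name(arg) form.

initial: (1, 3) facing up
1. turn(right) → (1, 3) facing right
2. back(4) → (0, 3) facing right
shorter routes all fall short; 2 is best.

turn(right), back(4)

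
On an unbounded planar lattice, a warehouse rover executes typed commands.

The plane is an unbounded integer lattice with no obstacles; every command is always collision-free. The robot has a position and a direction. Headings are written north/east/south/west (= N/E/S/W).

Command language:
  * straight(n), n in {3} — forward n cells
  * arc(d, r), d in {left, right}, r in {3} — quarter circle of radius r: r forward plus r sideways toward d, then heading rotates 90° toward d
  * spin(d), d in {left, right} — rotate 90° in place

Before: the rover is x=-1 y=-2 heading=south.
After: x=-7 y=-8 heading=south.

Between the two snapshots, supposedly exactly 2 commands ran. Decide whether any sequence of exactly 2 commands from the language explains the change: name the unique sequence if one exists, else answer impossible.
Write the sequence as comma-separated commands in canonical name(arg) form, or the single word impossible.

key: still facing S at the end — net rotation zero over 2 steps
from: x=-1 y=-2 heading=south
t=1 arc(right, 3) ⇒ x=-4 y=-5 heading=west
t=2 arc(left, 3) ⇒ x=-7 y=-8 heading=south
no rival 2-sequence matches.

arc(right, 3), arc(left, 3)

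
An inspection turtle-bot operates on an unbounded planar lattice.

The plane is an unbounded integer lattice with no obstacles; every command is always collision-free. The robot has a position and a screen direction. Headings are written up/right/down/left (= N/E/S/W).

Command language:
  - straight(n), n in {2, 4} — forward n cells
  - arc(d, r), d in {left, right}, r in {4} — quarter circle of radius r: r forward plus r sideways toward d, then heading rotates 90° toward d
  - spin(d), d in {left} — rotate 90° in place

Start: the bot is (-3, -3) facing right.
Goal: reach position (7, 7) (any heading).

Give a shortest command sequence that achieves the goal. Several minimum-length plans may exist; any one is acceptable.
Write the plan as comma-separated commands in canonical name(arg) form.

begin: (-3, -3) facing right
[1] after arc(left, 4): (1, 1) facing up
[2] after straight(2): (1, 3) facing up
[3] after arc(right, 4): (5, 7) facing right
[4] after straight(2): (7, 7) facing right
shorter routes all fall short; 4 is best.

arc(left, 4), straight(2), arc(right, 4), straight(2)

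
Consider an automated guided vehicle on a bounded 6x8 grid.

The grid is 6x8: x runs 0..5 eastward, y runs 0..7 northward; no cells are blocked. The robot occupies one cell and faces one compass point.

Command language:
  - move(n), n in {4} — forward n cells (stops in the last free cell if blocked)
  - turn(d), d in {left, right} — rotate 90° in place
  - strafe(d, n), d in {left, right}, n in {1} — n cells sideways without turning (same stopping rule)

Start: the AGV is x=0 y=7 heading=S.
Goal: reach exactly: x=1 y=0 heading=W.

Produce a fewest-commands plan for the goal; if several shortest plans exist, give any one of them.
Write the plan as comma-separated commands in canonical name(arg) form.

strafe(left, 1), move(4), move(4), turn(right)

from: x=0 y=7 heading=S
t=1 strafe(left, 1) ⇒ x=1 y=7 heading=S
t=2 move(4) ⇒ x=1 y=3 heading=S
t=3 move(4) ⇒ x=1 y=0 heading=S
t=4 turn(right) ⇒ x=1 y=0 heading=W
nothing shorter than 4 reaches the goal.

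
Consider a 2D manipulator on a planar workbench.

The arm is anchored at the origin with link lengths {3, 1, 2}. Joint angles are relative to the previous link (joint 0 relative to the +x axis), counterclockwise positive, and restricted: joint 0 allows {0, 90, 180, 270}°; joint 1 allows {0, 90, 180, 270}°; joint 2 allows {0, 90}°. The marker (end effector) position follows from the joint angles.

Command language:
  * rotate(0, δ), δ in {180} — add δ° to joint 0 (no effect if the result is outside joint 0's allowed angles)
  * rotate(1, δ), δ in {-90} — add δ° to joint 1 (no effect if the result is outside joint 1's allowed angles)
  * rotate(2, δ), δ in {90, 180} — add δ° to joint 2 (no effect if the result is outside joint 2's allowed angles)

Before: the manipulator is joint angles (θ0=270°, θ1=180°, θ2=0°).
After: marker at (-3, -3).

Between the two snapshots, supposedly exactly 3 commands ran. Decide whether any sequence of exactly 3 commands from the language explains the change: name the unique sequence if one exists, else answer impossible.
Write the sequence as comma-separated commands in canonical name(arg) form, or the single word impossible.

rotate(1, -90), rotate(1, -90), rotate(1, -90)

begin: joint angles (θ0=270°, θ1=180°, θ2=0°)
1. rotate(1, -90) → joint angles (θ0=270°, θ1=90°, θ2=0°)
2. rotate(1, -90) → joint angles (θ0=270°, θ1=0°, θ2=0°)
3. rotate(1, -90) → joint angles (θ0=270°, θ1=270°, θ2=0°)
all 64 alternatives checked — unique.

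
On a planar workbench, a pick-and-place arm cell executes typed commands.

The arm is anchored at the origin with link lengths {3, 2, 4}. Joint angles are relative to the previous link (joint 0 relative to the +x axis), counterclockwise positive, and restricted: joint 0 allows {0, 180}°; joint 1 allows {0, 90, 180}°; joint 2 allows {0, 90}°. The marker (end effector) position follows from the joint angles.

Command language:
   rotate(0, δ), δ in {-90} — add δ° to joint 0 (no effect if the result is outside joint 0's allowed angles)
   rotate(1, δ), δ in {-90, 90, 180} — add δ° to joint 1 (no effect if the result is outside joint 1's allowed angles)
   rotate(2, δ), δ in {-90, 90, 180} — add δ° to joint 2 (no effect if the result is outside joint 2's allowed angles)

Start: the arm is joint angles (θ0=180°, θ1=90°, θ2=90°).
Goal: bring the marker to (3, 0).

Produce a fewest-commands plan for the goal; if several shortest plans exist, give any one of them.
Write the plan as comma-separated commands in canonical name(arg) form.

rotate(2, -90), rotate(1, 90)

initial: joint angles (θ0=180°, θ1=90°, θ2=90°)
step 1 (rotate(2, -90)): joint angles (θ0=180°, θ1=90°, θ2=0°)
step 2 (rotate(1, 90)): joint angles (θ0=180°, θ1=180°, θ2=0°)
shorter routes all fall short; 2 is best.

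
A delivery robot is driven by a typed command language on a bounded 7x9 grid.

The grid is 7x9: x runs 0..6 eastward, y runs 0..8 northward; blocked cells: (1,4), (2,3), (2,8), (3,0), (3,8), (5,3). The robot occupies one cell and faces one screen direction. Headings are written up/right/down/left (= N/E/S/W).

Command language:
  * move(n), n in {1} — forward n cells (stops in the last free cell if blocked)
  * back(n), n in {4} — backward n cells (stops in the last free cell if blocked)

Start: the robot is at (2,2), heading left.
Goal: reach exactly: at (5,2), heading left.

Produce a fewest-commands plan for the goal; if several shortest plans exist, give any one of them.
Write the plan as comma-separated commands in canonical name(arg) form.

move(1), back(4)

t0: at (2,2), heading left
step 1 (move(1)): at (1,2), heading left
step 2 (back(4)): at (5,2), heading left
minimal: 2 command(s), checked below 2.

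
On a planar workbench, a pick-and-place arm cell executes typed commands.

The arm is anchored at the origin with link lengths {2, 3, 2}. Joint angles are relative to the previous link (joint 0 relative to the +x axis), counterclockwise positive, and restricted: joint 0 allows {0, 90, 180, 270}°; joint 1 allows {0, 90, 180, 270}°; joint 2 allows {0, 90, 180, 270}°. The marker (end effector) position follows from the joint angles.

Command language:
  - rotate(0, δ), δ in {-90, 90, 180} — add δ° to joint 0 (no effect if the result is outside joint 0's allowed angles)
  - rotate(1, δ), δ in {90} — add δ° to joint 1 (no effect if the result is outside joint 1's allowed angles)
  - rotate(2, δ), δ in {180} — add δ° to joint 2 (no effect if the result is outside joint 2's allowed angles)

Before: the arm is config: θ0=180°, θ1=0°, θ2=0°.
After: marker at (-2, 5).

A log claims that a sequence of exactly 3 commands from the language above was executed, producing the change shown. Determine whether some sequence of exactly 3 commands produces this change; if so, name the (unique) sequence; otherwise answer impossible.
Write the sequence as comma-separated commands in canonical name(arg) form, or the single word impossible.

rotate(1, 90), rotate(1, 90), rotate(1, 90)

initial: config: θ0=180°, θ1=0°, θ2=0°
step 1 (rotate(1, 90)): config: θ0=180°, θ1=90°, θ2=0°
step 2 (rotate(1, 90)): config: θ0=180°, θ1=180°, θ2=0°
step 3 (rotate(1, 90)): config: θ0=180°, θ1=270°, θ2=0°
no other 3-command option fits: unique.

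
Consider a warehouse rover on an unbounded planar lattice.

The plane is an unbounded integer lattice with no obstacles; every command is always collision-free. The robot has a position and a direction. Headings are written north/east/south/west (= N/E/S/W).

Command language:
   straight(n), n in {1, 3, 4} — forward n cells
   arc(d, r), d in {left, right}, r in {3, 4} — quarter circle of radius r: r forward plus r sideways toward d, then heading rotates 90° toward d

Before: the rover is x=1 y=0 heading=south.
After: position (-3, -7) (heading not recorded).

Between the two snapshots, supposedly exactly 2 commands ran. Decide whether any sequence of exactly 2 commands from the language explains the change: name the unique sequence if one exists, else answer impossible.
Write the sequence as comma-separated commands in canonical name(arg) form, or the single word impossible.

straight(3), arc(right, 4)

key: order matters: swapping straight(3) and arc(right, 4) lands elsewhere
start: x=1 y=0 heading=south
[1] after straight(3): x=1 y=-3 heading=south
[2] after arc(right, 4): x=-3 y=-7 heading=west
no rival 2-sequence matches.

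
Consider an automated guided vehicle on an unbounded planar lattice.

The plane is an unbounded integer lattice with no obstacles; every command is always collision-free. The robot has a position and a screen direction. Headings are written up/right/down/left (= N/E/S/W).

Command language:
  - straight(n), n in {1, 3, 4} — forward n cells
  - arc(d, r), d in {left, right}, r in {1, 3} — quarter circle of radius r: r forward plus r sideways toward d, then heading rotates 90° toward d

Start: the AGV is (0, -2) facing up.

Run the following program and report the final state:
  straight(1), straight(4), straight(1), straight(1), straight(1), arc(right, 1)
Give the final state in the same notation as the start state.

from: (0, -2) facing up
step 1 (straight(1)): (0, -1) facing up
step 2 (straight(4)): (0, 3) facing up
step 3 (straight(1)): (0, 4) facing up
step 4 (straight(1)): (0, 5) facing up
step 5 (straight(1)): (0, 6) facing up
step 6 (arc(right, 1)): (1, 7) facing right

(1, 7) facing right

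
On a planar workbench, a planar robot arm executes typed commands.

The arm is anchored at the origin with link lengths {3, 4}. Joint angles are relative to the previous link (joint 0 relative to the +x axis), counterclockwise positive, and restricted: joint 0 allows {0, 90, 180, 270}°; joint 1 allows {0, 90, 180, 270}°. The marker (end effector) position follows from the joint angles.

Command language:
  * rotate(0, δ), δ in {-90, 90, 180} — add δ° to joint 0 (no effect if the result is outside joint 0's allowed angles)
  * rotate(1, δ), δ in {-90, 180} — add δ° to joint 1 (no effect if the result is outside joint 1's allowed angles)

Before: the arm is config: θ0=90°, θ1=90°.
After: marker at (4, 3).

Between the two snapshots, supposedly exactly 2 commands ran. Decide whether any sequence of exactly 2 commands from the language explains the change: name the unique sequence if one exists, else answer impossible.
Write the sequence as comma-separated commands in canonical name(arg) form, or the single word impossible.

rotate(1, -90), rotate(1, -90)

t0: config: θ0=90°, θ1=90°
1. rotate(1, -90) → config: θ0=90°, θ1=0°
2. rotate(1, -90) → config: θ0=90°, θ1=270°
uniquely the one of 25 2-step routes that fits.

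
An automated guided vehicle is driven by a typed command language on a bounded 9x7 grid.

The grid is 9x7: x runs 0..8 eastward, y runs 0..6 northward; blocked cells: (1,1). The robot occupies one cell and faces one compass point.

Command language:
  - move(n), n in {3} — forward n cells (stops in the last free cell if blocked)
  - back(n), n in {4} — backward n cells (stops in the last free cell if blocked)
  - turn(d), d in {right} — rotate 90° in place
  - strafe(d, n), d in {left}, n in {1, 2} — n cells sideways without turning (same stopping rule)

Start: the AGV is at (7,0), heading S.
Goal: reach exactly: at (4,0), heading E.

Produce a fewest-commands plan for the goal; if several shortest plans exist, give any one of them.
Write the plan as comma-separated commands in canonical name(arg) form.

initial: at (7,0), heading S
t=1 turn(right) ⇒ at (7,0), heading W
t=2 move(3) ⇒ at (4,0), heading W
t=3 turn(right) ⇒ at (4,0), heading N
t=4 turn(right) ⇒ at (4,0), heading E
minimal: 4 command(s), checked below 4.

turn(right), move(3), turn(right), turn(right)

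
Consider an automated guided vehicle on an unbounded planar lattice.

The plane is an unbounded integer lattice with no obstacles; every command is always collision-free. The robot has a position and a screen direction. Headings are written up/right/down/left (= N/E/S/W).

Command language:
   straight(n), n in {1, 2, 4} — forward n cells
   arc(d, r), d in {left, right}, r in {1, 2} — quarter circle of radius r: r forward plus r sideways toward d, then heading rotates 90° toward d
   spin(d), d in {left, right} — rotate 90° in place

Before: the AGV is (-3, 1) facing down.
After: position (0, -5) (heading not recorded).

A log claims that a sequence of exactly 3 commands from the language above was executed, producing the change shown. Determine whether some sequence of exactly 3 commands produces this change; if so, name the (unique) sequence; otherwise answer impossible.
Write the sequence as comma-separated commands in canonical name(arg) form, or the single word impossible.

straight(4), arc(left, 2), straight(1)

key: running straight(1) before straight(4) would end elsewhere — order is forced
begin: (-3, 1) facing down
step 1 (straight(4)): (-3, -3) facing down
step 2 (arc(left, 2)): (-1, -5) facing right
step 3 (straight(1)): (0, -5) facing right
no rival 3-sequence matches.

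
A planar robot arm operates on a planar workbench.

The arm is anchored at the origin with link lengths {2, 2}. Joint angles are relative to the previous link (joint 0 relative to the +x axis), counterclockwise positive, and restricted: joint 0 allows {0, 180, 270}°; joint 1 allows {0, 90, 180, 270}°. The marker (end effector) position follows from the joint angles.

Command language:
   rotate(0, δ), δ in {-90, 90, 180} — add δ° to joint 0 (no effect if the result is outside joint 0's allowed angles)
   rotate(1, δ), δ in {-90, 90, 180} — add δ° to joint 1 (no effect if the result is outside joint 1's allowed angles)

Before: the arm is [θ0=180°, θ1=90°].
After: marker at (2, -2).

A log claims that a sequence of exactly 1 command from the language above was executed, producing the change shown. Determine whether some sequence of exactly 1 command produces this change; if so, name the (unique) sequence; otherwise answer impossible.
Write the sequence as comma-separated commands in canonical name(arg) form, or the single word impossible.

start: [θ0=180°, θ1=90°]
[1] after rotate(0, 90): [θ0=270°, θ1=90°]
no other 1-command option fits: unique.

rotate(0, 90)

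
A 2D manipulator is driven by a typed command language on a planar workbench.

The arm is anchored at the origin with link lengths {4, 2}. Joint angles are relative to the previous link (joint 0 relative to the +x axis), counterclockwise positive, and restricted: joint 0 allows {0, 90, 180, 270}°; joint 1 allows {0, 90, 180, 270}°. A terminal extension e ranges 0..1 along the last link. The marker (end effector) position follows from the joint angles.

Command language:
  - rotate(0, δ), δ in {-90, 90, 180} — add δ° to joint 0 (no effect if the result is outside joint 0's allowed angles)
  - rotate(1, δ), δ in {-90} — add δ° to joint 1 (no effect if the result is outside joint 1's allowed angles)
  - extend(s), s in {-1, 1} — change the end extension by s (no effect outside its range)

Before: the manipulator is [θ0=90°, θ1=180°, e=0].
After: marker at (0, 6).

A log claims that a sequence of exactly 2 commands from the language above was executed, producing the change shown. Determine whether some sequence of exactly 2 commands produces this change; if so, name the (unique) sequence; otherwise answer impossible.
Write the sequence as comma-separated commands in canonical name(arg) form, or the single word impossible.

rotate(1, -90), rotate(1, -90)

from: [θ0=90°, θ1=180°, e=0]
1. rotate(1, -90) → [θ0=90°, θ1=90°, e=0]
2. rotate(1, -90) → [θ0=90°, θ1=0°, e=0]
no rival 2-sequence matches.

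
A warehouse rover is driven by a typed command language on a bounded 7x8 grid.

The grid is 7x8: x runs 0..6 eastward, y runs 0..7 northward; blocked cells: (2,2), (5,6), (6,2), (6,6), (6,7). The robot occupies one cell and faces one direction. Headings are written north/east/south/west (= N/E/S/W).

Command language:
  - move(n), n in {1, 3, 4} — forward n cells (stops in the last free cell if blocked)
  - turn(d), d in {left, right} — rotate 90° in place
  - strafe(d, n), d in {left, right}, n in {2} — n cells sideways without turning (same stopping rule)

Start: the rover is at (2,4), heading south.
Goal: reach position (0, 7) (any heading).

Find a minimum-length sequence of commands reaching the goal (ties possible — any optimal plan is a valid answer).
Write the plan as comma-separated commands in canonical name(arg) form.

strafe(right, 2), turn(left), strafe(left, 2), strafe(left, 2)

initial: at (2,4), heading south
1. strafe(right, 2) → at (0,4), heading south
2. turn(left) → at (0,4), heading east
3. strafe(left, 2) → at (0,6), heading east
4. strafe(left, 2) → at (0,7), heading east
nothing shorter than 4 reaches the goal.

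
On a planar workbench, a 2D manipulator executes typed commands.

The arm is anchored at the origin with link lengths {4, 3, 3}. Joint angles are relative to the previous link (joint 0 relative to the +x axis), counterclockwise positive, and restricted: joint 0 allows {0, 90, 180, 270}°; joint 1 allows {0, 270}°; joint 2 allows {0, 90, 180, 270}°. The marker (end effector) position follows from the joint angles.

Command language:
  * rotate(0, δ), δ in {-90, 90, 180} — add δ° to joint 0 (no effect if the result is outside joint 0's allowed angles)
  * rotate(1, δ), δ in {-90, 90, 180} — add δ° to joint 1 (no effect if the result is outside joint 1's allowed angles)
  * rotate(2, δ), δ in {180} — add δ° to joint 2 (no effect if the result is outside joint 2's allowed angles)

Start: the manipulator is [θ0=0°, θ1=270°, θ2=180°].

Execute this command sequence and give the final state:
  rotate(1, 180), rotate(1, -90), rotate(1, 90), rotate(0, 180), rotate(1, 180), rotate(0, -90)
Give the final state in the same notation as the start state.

from: [θ0=0°, θ1=270°, θ2=180°]
t=1 rotate(1, 180) ⇒ [θ0=0°, θ1=270°, θ2=180°]
t=2 rotate(1, -90) ⇒ [θ0=0°, θ1=270°, θ2=180°]
t=3 rotate(1, 90) ⇒ [θ0=0°, θ1=0°, θ2=180°]
t=4 rotate(0, 180) ⇒ [θ0=180°, θ1=0°, θ2=180°]
t=5 rotate(1, 180) ⇒ [θ0=180°, θ1=0°, θ2=180°]
t=6 rotate(0, -90) ⇒ [θ0=90°, θ1=0°, θ2=180°]

[θ0=90°, θ1=0°, θ2=180°]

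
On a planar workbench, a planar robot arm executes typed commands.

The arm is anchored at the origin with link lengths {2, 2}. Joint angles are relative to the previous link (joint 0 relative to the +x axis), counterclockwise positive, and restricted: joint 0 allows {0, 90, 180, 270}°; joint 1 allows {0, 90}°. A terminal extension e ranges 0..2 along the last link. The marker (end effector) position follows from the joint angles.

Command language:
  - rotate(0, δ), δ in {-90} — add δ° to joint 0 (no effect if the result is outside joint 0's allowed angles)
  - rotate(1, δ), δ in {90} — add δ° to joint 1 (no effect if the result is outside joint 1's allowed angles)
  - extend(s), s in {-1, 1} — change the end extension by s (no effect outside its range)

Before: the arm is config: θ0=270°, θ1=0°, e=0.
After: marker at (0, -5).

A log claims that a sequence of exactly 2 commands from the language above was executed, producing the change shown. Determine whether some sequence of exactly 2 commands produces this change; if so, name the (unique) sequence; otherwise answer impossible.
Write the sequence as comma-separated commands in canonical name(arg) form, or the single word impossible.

extend(-1), extend(1)

key: order matters: swapping extend(-1) and extend(1) lands elsewhere
from: config: θ0=270°, θ1=0°, e=0
t=1 extend(-1) ⇒ config: θ0=270°, θ1=0°, e=0
t=2 extend(1) ⇒ config: θ0=270°, θ1=0°, e=1
no other 2-command option fits: unique.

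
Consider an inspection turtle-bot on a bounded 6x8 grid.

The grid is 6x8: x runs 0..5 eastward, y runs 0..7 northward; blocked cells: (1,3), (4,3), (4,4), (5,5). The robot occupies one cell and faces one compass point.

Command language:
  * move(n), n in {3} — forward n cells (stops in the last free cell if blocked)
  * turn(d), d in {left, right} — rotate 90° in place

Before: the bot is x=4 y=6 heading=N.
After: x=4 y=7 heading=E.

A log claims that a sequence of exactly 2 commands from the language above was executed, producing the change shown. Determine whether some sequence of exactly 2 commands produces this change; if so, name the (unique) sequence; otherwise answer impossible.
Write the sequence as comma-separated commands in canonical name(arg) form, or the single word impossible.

key: move(3) runs into the grid edge before its full distance
begin: x=4 y=6 heading=N
[1] after move(3): x=4 y=7 heading=N
[2] after turn(right): x=4 y=7 heading=E
all 9 alternatives checked — unique.

move(3), turn(right)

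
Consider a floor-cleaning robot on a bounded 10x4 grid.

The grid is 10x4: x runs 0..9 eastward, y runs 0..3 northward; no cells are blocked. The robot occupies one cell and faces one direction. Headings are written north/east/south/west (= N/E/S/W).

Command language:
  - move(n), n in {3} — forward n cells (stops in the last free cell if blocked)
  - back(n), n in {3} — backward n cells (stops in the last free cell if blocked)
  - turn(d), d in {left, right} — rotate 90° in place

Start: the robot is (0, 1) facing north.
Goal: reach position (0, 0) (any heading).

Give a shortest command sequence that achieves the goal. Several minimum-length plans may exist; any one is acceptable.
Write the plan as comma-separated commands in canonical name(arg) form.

back(3)

t0: (0, 1) facing north
step 1 (back(3)): (0, 0) facing north
nothing shorter than 1 reaches the goal.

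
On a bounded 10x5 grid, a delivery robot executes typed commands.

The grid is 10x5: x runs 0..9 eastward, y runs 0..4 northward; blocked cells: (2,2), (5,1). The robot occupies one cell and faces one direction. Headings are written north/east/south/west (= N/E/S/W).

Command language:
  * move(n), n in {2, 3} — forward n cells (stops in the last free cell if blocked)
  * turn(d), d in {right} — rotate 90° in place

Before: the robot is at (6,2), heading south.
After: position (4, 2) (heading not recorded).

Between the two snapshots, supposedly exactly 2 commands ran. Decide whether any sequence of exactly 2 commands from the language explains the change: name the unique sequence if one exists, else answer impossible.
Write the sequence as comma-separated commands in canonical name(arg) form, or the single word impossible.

turn(right), move(2)

key: order matters: swapping turn(right) and move(2) lands elsewhere
begin: at (6,2), heading south
1. turn(right) → at (6,2), heading west
2. move(2) → at (4,2), heading west
uniquely the one of 9 2-step routes that fits.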